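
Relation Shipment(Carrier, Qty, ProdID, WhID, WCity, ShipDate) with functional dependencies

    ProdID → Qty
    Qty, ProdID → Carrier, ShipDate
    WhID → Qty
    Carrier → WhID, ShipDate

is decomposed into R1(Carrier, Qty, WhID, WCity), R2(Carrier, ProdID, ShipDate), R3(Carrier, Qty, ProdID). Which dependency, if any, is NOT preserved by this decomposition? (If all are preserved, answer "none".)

ProdID → Qty lies within R3.
Qty, ProdID → Carrier, ShipDate: restricted closure across fragments reaches Carrier, ShipDate.
WhID → Qty lies within R1.
Carrier → WhID, ShipDate: restricted closure across fragments reaches WhID, ShipDate.
Every dependency is enforceable on the fragments, so the decomposition is dependency-preserving.

none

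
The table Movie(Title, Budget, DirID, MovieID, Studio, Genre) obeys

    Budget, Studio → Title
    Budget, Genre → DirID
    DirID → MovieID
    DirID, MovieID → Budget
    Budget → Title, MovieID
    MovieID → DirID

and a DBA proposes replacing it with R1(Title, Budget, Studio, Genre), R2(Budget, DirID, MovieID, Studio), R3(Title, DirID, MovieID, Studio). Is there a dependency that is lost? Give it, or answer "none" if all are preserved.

none

Budget, Studio → Title lies within R1.
Budget, Genre → DirID: restricted closure across fragments reaches DirID.
DirID → MovieID lies within R2.
DirID, MovieID → Budget lies within R2.
Budget → Title, MovieID: restricted closure across fragments reaches Title, MovieID.
MovieID → DirID lies within R2.
Every dependency is enforceable on the fragments, so the decomposition is dependency-preserving.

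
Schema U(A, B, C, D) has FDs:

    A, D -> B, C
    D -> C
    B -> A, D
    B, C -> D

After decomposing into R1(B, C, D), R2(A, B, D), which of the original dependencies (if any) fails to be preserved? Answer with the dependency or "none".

none

A, D → B, C: restricted closure across fragments reaches B, C.
D → C lies within R1.
B → A, D lies within R2.
B, C → D lies within R1.
Every dependency is enforceable on the fragments, so the decomposition is dependency-preserving.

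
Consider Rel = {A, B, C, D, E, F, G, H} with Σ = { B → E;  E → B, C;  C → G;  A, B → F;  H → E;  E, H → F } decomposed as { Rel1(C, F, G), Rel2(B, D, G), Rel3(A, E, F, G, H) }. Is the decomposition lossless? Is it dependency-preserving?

Lossless test (chase): applying each FD to every pair of rows produces no changes in the tableau, so no row becomes fully distinguished — the join is lossy.
Dependency preservation: the restricted closure of {B} across the fragments never reaches {E}, so B → E cannot be enforced without a join — not preserved.

lossy and not dependency-preserving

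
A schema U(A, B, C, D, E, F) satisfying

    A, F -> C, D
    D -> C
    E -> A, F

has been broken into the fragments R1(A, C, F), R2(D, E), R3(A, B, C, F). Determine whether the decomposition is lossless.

No

Chase test. Columns are A, B, C, D, E, F; row i has aⱼ where attribute j ∈ Ri, else bᵢⱼ.
Initial tableau (one row per fragment):
  row 1: a1 b12 a3 b14 b15 a6
  row 2: b21 b22 b23 a4 a5 b26
  row 3: a1 a2 a3 b34 b35 a6
Rows 1 and 3 agree on A, F; apply A, F→C, D and equate their C, D entries.
No row becomes fully distinguished — the join is lossy.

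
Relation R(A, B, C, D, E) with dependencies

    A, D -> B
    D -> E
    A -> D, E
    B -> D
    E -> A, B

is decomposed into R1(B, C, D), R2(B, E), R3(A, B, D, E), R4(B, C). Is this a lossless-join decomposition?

Chase test. Columns are A, B, C, D, E; row i has aⱼ where attribute j ∈ Ri, else bᵢⱼ.
Initial tableau (one row per fragment):
  row 1: b11 a2 a3 a4 b15
  row 2: b21 a2 b23 b24 a5
  row 3: a1 a2 b33 a4 a5
  row 4: b41 a2 a3 b44 b45
Rows 1 and 3 agree on D; apply D→E and equate their E entries.
Rows 1 and 2 agree on B; apply B→D and equate their D entries.
Rows 1 and 4 agree on B; apply B→D and equate their D entries.
Rows 1 and 2 agree on E; apply E→A, B and equate their A, B entries.
Rows 1 and 3 agree on E; apply E→A, B and equate their A, B entries.
Rows 1 and 4 agree on D; apply D→E and equate their E entries.
Rows 1 and 4 agree on E; apply E→A, B and equate their A, B entries.
Row 1 is now all distinguished symbols — the join is lossless.

Yes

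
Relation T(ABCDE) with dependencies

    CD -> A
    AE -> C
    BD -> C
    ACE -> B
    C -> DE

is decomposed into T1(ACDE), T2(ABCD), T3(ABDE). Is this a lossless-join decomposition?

Chase test. Columns are ABCDE; row i has aⱼ where attribute j ∈ Ti, else bᵢⱼ.
Initial tableau (one row per fragment):
  row 1: a1 b12 a3 a4 a5
  row 2: a1 a2 a3 a4 b25
  row 3: a1 a2 b33 a4 a5
Rows 1 and 3 agree on AE; apply AE→C and equate their C entries.
Rows 1 and 3 agree on ACE; apply ACE→B and equate their B entries.
Rows 1 and 2 agree on C; apply C→DE and equate their DE entries.
Row 1 is now all distinguished symbols — the join is lossless.

Yes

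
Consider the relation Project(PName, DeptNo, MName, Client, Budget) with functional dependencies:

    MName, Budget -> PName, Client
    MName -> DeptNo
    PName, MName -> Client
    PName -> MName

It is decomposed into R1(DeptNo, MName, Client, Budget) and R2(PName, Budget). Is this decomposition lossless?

Common attributes: R1 ∩ R2 = {Budget}.
No dependency enlarges {Budget}, so (Budget)⁺ = {Budget}.
The closure contains neither all of R1 = {DeptNo, MName, Client, Budget} nor all of R2 = {PName, Budget}, so the common attributes are not a superkey of either fragment. The join is lossy.

No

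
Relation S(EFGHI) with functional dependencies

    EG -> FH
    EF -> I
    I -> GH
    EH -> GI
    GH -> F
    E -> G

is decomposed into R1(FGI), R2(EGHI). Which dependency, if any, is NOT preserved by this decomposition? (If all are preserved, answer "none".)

Check GH → F: no single fragment contains all of {FGH}, and the restricted closure of {GH} across the fragments never reaches {F}.
EG → FH is preserved.
EF → I is preserved.
I → GH is preserved.
EH → GI is preserved.
E → G is preserved.

GH -> F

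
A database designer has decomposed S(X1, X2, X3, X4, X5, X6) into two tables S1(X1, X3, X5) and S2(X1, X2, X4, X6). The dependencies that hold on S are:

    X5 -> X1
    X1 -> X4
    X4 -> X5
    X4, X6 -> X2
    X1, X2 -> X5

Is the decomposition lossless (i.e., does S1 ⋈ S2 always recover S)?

Common attributes: S1 ∩ S2 = {X1}.
Closure of {X1}: X1 → X4 applies, adding X4; X4 → X5 applies, adding X5. So (X1)⁺ = {X1, X4, X5}.
The closure contains neither all of S1 = {X1, X3, X5} nor all of S2 = {X1, X2, X4, X6}, so the common attributes are not a superkey of either fragment. The join is lossy.

No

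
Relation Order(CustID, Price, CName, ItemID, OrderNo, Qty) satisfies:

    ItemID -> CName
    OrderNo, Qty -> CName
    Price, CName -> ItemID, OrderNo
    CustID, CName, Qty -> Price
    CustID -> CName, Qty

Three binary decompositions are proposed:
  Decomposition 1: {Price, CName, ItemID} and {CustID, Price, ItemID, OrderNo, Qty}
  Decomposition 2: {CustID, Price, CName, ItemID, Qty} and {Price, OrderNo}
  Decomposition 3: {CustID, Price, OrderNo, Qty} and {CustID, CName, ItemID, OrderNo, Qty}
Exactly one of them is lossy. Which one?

Decomposition 2

Decomposition 1: common = {Price, ItemID}, closure = {Price, CName, ItemID, OrderNo} → lossless.
Decomposition 2: common = {Price}, closure = {Price} → lossy.
Decomposition 3: common = {CustID, OrderNo, Qty}, closure = {CustID, Price, CName, ItemID, OrderNo, Qty} → lossless.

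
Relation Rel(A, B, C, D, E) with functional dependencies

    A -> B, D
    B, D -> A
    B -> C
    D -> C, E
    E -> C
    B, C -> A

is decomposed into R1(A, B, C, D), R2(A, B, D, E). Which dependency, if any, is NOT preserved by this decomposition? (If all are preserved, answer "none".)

E -> C

Check E → C: no single fragment contains all of {C, E}, and the restricted closure of {E} across the fragments never reaches {C}.
A → B, D is preserved.
B, D → A is preserved.
B → C is preserved.
D → C, E is preserved.
B, C → A is preserved.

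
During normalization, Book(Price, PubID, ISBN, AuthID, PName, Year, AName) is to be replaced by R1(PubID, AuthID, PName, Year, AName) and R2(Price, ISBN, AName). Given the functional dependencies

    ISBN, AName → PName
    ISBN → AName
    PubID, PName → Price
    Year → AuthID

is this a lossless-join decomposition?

Common attributes: R1 ∩ R2 = {AName}.
No dependency enlarges {AName}, so (AName)⁺ = {AName}.
The closure contains neither all of R1 = {PubID, AuthID, PName, Year, AName} nor all of R2 = {Price, ISBN, AName}, so the common attributes are not a superkey of either fragment. The join is lossy.

No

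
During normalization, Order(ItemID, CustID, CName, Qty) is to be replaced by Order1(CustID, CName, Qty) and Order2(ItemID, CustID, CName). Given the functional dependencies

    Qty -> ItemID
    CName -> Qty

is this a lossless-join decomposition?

Common attributes: Order1 ∩ Order2 = {CustID, CName}.
Closure of {CustID, CName}: CName → Qty applies, adding Qty; Qty → ItemID applies, adding ItemID. So (CustID, CName)⁺ = {ItemID, CustID, CName, Qty}.
This closure contains every attribute of Order1, so Order1 ∩ Order2 → Order1. The join is lossless.

Yes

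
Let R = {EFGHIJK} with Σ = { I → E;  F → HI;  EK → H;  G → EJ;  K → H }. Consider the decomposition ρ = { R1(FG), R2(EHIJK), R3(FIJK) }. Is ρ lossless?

Chase test. Columns are EFGHIJK; row i has aⱼ where attribute j ∈ Ri, else bᵢⱼ.
Initial tableau (one row per fragment):
  row 1: b11 a2 a3 b14 b15 b16 b17
  row 2: a1 b22 b23 a4 a5 a6 a7
  row 3: b31 a2 b33 b34 a5 a6 a7
Rows 2 and 3 agree on I; apply I→E and equate their E entries.
Rows 1 and 3 agree on F; apply F→HI and equate their HI entries.
Rows 2 and 3 agree on EK; apply EK→H and equate their H entries.
Rows 1 and 2 agree on I; apply I→E and equate their E entries.
No row becomes fully distinguished — the join is lossy.

No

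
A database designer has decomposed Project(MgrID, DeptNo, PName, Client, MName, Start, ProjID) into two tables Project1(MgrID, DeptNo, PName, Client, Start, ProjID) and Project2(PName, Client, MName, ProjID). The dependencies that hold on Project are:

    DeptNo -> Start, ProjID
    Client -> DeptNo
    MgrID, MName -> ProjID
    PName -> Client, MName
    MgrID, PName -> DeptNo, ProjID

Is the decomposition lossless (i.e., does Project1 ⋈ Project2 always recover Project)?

Yes

Common attributes: Project1 ∩ Project2 = {PName, Client, ProjID}.
Closure of {PName, Client, ProjID}: Client → DeptNo applies, adding DeptNo; PName → Client, MName applies, adding MName; DeptNo → Start, ProjID applies, adding Start. So (PName, Client, ProjID)⁺ = {DeptNo, PName, Client, MName, Start, ProjID}.
This closure contains every attribute of Project2, so Project1 ∩ Project2 → Project2. The join is lossless.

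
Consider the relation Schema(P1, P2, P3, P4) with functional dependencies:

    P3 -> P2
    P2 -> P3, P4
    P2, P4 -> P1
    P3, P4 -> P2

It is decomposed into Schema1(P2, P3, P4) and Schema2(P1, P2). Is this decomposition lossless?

Common attributes: Schema1 ∩ Schema2 = {P2}.
Closure of {P2}: P2 → P3, P4 applies, adding P3, P4; P2, P4 → P1 applies, adding P1. So (P2)⁺ = {P1, P2, P3, P4}.
This closure contains every attribute of Schema1, so Schema1 ∩ Schema2 → Schema1. The join is lossless.

Yes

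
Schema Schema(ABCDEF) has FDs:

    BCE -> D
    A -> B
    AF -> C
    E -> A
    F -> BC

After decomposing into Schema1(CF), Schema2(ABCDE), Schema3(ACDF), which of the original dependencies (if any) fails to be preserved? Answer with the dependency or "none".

Check F → BC: no single fragment contains all of {BCF}, and the restricted closure of {F} across the fragments never reaches {BC}.
BCE → D is preserved.
A → B is preserved.
AF → C is preserved.
E → A is preserved.

F -> BC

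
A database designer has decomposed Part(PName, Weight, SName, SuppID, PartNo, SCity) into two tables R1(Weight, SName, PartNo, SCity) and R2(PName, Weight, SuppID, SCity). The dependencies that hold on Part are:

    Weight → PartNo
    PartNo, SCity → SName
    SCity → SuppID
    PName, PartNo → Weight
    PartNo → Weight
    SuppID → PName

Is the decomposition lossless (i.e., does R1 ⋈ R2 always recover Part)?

Yes

Common attributes: R1 ∩ R2 = {Weight, SCity}.
Closure of {Weight, SCity}: Weight → PartNo applies, adding PartNo; PartNo, SCity → SName applies, adding SName; SCity → SuppID applies, adding SuppID; SuppID → PName applies, adding PName. So (Weight, SCity)⁺ = {PName, Weight, SName, SuppID, PartNo, SCity}.
This closure contains every attribute of R1, so R1 ∩ R2 → R1. The join is lossless.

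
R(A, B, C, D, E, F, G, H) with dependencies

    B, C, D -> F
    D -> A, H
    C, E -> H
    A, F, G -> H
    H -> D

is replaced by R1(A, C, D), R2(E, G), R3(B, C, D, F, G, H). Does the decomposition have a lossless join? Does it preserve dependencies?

Lossless test (chase): Rows 1 and 3 agree on D; apply D→A, H and equate their A, H entries. No row becomes fully distinguished — the join is lossy.
Dependency preservation: the restricted closure of {C, E} across the fragments never reaches {H}, so C, E → H cannot be enforced without a join — not preserved.

lossy and not dependency-preserving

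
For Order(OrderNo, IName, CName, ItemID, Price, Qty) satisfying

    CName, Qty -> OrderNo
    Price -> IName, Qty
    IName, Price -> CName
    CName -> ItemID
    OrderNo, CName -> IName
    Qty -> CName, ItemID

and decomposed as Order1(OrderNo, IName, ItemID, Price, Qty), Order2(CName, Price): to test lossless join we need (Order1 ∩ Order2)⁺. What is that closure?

Order1 ∩ Order2 = {Price}.
Price → IName, Qty applies, adding IName, Qty
IName, Price → CName applies, adding CName
CName → ItemID applies, adding ItemID
CName, Qty → OrderNo applies, adding OrderNo
Closure: {OrderNo, IName, CName, ItemID, Price, Qty}.

OrderNo, IName, CName, ItemID, Price, Qty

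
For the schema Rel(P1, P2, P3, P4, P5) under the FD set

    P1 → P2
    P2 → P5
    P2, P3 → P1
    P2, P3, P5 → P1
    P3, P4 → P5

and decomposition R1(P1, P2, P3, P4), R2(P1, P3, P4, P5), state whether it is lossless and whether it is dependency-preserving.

Lossless test: (P1, P3, P4)⁺ = {P1, P2, P3, P4, P5}, which contains all of one fragment — lossless.
Dependency preservation: the restricted closure of {P2} across the fragments never reaches {P5}, so P2 → P5 cannot be enforced without a join — not preserved.

lossless but not dependency-preserving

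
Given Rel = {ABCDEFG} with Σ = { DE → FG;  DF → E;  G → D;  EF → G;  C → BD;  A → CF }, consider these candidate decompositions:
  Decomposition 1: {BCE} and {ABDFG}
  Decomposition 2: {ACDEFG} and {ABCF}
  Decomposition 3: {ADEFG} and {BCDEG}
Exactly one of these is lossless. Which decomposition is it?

Decomposition 1: common = {B}, closure = {B} → lossy.
Decomposition 2: common = {ACF}, closure = {ABCDEFG} → lossless.
Decomposition 3: common = {DEG}, closure = {DEFG} → lossy.

Decomposition 2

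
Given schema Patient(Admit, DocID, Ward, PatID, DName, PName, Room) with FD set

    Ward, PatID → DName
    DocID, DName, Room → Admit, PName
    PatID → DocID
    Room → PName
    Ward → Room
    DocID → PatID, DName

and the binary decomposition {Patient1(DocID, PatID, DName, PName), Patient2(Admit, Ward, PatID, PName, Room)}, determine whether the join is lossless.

Common attributes: Patient1 ∩ Patient2 = {PatID, PName}.
Closure of {PatID, PName}: PatID → DocID applies, adding DocID; DocID → PatID, DName applies, adding DName. So (PatID, PName)⁺ = {DocID, PatID, DName, PName}.
This closure contains every attribute of Patient1, so Patient1 ∩ Patient2 → Patient1. The join is lossless.

Yes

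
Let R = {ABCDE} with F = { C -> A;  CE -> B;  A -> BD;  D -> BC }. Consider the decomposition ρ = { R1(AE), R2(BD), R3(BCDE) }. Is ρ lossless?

No

Chase test. Columns are ABCDE; row i has aⱼ where attribute j ∈ Ri, else bᵢⱼ.
Initial tableau (one row per fragment):
  row 1: a1 b12 b13 b14 a5
  row 2: b21 a2 b23 a4 b25
  row 3: b31 a2 a3 a4 a5
Rows 2 and 3 agree on D; apply D→BC and equate their BC entries.
Rows 2 and 3 agree on C; apply C→A and equate their A entries.
No row becomes fully distinguished — the join is lossy.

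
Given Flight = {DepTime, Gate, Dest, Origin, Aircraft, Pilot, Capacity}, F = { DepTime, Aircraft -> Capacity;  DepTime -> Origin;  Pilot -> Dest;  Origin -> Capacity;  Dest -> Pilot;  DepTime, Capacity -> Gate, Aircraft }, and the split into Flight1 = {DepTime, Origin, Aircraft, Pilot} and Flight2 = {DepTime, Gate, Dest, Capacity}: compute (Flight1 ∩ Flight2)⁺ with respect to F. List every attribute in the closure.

DepTime, Gate, Origin, Aircraft, Capacity

Flight1 ∩ Flight2 = {DepTime}.
DepTime → Origin applies, adding Origin
Origin → Capacity applies, adding Capacity
DepTime, Capacity → Gate, Aircraft applies, adding Gate, Aircraft
Closure: {DepTime, Gate, Origin, Aircraft, Capacity}.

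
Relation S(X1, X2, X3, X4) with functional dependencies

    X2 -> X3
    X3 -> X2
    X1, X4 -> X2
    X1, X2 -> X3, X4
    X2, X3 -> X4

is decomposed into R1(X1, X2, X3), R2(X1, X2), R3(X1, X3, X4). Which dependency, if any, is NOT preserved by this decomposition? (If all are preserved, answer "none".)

X2 → X3 lies within R1.
X3 → X2 lies within R1.
X1, X4 → X2: restricted closure across fragments reaches X2.
X1, X2 → X3, X4: restricted closure across fragments reaches X3, X4.
X2, X3 → X4: restricted closure across fragments reaches X4.
Every dependency is enforceable on the fragments, so the decomposition is dependency-preserving.

none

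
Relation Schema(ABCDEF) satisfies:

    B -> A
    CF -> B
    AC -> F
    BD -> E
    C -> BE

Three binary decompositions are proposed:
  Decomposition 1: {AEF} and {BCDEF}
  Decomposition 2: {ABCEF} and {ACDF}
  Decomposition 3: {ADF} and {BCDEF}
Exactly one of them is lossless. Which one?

Decomposition 2

Decomposition 1: common = {EF}, closure = {EF} → lossy.
Decomposition 2: common = {ACF}, closure = {ABCEF} → lossless.
Decomposition 3: common = {DF}, closure = {DF} → lossy.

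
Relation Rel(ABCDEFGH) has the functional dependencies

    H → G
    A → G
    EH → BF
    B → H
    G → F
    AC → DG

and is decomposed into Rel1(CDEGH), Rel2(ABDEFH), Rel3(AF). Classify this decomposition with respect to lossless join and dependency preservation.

Lossless test (chase): Rows 1 and 2 agree on H; apply H→G and equate their G entries. Rows 2 and 3 agree on A; apply A→G and equate their G entries. Rows 1 and 2 agree on EH; apply EH→BF and equate their BF entries. No row becomes fully distinguished — the join is lossy.
Dependency preservation: the restricted closure of {A} across the fragments never reaches {G}, so A → G cannot be enforced without a join — not preserved.

lossy and not dependency-preserving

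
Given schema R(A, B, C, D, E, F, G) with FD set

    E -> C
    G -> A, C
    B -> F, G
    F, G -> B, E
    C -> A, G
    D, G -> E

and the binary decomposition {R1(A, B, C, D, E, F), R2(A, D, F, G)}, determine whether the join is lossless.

No

Common attributes: R1 ∩ R2 = {A, D, F}.
No dependency enlarges {A, D, F}, so (A, D, F)⁺ = {A, D, F}.
The closure contains neither all of R1 = {A, B, C, D, E, F} nor all of R2 = {A, D, F, G}, so the common attributes are not a superkey of either fragment. The join is lossy.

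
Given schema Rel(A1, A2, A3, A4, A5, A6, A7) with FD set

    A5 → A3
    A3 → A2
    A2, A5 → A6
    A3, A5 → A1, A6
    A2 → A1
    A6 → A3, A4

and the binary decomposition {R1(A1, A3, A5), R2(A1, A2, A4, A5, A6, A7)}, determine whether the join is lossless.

Common attributes: R1 ∩ R2 = {A1, A5}.
Closure of {A1, A5}: A5 → A3 applies, adding A3; A3 → A2 applies, adding A2; A2, A5 → A6 applies, adding A6; A6 → A3, A4 applies, adding A4. So (A1, A5)⁺ = {A1, A2, A3, A4, A5, A6}.
This closure contains every attribute of R1, so R1 ∩ R2 → R1. The join is lossless.

Yes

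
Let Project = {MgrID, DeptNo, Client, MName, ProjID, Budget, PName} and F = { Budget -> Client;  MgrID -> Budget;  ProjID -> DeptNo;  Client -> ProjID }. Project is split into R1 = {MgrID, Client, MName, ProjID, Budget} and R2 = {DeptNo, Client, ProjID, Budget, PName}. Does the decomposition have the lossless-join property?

No

Common attributes: R1 ∩ R2 = {Client, ProjID, Budget}.
Closure of {Client, ProjID, Budget}: ProjID → DeptNo applies, adding DeptNo. So (Client, ProjID, Budget)⁺ = {DeptNo, Client, ProjID, Budget}.
The closure contains neither all of R1 = {MgrID, Client, MName, ProjID, Budget} nor all of R2 = {DeptNo, Client, ProjID, Budget, PName}, so the common attributes are not a superkey of either fragment. The join is lossy.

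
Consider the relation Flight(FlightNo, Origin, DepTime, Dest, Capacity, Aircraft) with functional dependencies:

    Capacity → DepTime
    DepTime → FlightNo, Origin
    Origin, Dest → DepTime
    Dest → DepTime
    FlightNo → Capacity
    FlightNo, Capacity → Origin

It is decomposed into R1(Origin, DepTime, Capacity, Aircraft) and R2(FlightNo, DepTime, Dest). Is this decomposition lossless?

No

Common attributes: R1 ∩ R2 = {DepTime}.
Closure of {DepTime}: DepTime → FlightNo, Origin applies, adding FlightNo, Origin; FlightNo → Capacity applies, adding Capacity. So (DepTime)⁺ = {FlightNo, Origin, DepTime, Capacity}.
The closure contains neither all of R1 = {Origin, DepTime, Capacity, Aircraft} nor all of R2 = {FlightNo, DepTime, Dest}, so the common attributes are not a superkey of either fragment. The join is lossy.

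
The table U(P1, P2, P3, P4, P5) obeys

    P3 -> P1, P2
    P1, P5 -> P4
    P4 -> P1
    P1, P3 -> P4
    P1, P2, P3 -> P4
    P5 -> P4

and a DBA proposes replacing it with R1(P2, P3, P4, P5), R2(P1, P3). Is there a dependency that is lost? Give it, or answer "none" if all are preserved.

Check P4 → P1: no single fragment contains all of {P1, P4}, and the restricted closure of {P4} across the fragments never reaches {P1}.
P3 → P1, P2 is preserved.
P1, P5 → P4 is preserved.
P1, P3 → P4 is preserved.
P1, P2, P3 → P4 is preserved.
P5 → P4 is preserved.

P4 -> P1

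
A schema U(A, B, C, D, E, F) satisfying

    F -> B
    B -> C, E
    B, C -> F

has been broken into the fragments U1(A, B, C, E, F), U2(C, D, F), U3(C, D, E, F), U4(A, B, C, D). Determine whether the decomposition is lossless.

Yes

Chase test. Columns are A, B, C, D, E, F; row i has aⱼ where attribute j ∈ Ui, else bᵢⱼ.
Initial tableau (one row per fragment):
  row 1: a1 a2 a3 b14 a5 a6
  row 2: b21 b22 a3 a4 b25 a6
  row 3: b31 b32 a3 a4 a5 a6
  row 4: a1 a2 a3 a4 b45 b46
Rows 1 and 2 agree on F; apply F→B and equate their B entries.
Rows 1 and 3 agree on F; apply F→B and equate their B entries.
Rows 1 and 2 agree on B; apply B→C, E and equate their C, E entries.
Rows 1 and 4 agree on B; apply B→C, E and equate their C, E entries.
Rows 1 and 4 agree on B, C; apply B, C→F and equate their F entries.
Row 4 is now all distinguished symbols — the join is lossless.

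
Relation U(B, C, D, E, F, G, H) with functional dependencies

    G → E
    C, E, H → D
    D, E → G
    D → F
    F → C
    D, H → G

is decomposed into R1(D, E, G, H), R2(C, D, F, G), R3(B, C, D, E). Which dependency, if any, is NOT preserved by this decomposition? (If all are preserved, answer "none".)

C, E, H → D

Check C, E, H → D: no single fragment contains all of {C, D, E, H}, and the restricted closure of {C, E, H} across the fragments never reaches {D}.
G → E is preserved.
D, E → G is preserved.
D → F is preserved.
F → C is preserved.
D, H → G is preserved.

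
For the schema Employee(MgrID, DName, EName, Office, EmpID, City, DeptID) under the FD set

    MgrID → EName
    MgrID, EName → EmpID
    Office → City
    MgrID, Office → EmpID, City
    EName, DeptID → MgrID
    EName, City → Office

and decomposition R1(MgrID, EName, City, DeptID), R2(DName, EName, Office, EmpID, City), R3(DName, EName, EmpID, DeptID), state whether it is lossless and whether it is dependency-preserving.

Lossless test (chase): Rows 1 and 3 agree on EName, DeptID; apply EName, DeptID→MgrID and equate their MgrID entries. Rows 1 and 2 agree on EName, City; apply EName, City→Office and equate their Office entries. Rows 1 and 3 agree on MgrID, EName; apply MgrID, EName→EmpID and equate their EmpID entries. No row becomes fully distinguished — the join is lossy.
Dependency preservation: the restricted closure of {MgrID, EName} across the fragments never reaches {EmpID}, so MgrID, EName → EmpID cannot be enforced without a join — not preserved.

lossy and not dependency-preserving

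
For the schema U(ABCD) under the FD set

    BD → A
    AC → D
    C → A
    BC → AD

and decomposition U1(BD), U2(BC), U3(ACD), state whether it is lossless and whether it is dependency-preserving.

lossless but not dependency-preserving

Lossless test (chase): Rows 2 and 3 agree on C; apply C→A and equate their A entries. Rows 2 and 3 agree on AC; apply AC→D and equate their D entries. Rows 1 and 2 agree on BD; apply BD→A and equate their A entries. Row 2 is now all distinguished symbols — the join is lossless.
Dependency preservation: the restricted closure of {BD} across the fragments never reaches {A}, so BD → A cannot be enforced without a join — not preserved.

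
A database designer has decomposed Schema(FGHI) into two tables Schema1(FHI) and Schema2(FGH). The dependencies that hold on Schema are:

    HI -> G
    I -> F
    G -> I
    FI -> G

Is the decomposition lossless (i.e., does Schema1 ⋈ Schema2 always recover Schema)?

Common attributes: Schema1 ∩ Schema2 = {FH}.
No dependency enlarges {FH}, so (FH)⁺ = {FH}.
The closure contains neither all of Schema1 = {FHI} nor all of Schema2 = {FGH}, so the common attributes are not a superkey of either fragment. The join is lossy.

No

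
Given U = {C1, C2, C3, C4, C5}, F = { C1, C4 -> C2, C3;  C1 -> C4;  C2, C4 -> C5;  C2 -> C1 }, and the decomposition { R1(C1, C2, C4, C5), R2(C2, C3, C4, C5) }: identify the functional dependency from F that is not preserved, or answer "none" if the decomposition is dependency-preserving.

none

C1, C4 → C2, C3: restricted closure across fragments reaches C2, C3.
C1 → C4 lies within R1.
C2, C4 → C5 lies within R1.
C2 → C1 lies within R1.
Every dependency is enforceable on the fragments, so the decomposition is dependency-preserving.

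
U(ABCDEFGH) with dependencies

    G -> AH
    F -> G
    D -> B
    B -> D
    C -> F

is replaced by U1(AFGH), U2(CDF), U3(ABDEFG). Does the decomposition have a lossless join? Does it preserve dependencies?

lossy but dependency-preserving

Lossless test (chase): Rows 1 and 3 agree on G; apply G→AH and equate their AH entries. Rows 1 and 2 agree on F; apply F→G and equate their G entries. Rows 2 and 3 agree on D; apply D→B and equate their B entries. Rows 1 and 2 agree on G; apply G→AH and equate their AH entries. No row becomes fully distinguished — the join is lossy.
Dependency preservation: every FD's attributes lie within a single fragment, so each can be enforced locally — preserved.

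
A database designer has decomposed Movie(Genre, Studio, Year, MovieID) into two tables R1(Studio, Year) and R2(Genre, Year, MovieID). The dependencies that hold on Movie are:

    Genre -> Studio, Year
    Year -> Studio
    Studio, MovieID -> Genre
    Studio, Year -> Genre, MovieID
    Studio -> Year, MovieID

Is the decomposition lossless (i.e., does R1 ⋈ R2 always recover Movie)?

Common attributes: R1 ∩ R2 = {Year}.
Closure of {Year}: Year → Studio applies, adding Studio; Studio, Year → Genre, MovieID applies, adding Genre, MovieID. So (Year)⁺ = {Genre, Studio, Year, MovieID}.
This closure contains every attribute of R1, so R1 ∩ R2 → R1. The join is lossless.

Yes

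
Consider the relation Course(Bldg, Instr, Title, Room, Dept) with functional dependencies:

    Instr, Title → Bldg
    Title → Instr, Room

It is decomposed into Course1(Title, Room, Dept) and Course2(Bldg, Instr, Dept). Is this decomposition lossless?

No

Common attributes: Course1 ∩ Course2 = {Dept}.
No dependency enlarges {Dept}, so (Dept)⁺ = {Dept}.
The closure contains neither all of Course1 = {Title, Room, Dept} nor all of Course2 = {Bldg, Instr, Dept}, so the common attributes are not a superkey of either fragment. The join is lossy.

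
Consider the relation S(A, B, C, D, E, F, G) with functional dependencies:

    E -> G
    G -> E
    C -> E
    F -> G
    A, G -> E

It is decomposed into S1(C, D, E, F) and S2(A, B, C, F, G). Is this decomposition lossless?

No

Common attributes: S1 ∩ S2 = {C, F}.
Closure of {C, F}: C → E applies, adding E; F → G applies, adding G. So (C, F)⁺ = {C, E, F, G}.
The closure contains neither all of S1 = {C, D, E, F} nor all of S2 = {A, B, C, F, G}, so the common attributes are not a superkey of either fragment. The join is lossy.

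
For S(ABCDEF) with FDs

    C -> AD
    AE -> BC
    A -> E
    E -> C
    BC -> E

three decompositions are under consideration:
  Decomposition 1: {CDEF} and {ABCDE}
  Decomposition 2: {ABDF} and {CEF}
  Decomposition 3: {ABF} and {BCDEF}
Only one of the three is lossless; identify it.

Decomposition 1

Decomposition 1: common = {CDE}, closure = {ABCDE} → lossless.
Decomposition 2: common = {F}, closure = {F} → lossy.
Decomposition 3: common = {BF}, closure = {BF} → lossy.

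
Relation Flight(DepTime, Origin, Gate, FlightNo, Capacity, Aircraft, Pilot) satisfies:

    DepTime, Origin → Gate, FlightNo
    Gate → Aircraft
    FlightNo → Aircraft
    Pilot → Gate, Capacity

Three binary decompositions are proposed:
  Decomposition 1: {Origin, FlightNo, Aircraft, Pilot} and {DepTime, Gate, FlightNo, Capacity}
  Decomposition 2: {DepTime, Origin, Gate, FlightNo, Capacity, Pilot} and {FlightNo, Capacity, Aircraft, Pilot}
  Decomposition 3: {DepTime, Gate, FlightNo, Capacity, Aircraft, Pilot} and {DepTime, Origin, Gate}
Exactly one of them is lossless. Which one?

Decomposition 2

Decomposition 1: common = {FlightNo}, closure = {FlightNo, Aircraft} → lossy.
Decomposition 2: common = {FlightNo, Capacity, Pilot}, closure = {Gate, FlightNo, Capacity, Aircraft, Pilot} → lossless.
Decomposition 3: common = {DepTime, Gate}, closure = {DepTime, Gate, Aircraft} → lossy.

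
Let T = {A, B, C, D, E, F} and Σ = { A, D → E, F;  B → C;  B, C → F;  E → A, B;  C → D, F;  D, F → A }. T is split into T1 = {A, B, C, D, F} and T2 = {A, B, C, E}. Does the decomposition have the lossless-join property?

Yes

Common attributes: T1 ∩ T2 = {A, B, C}.
Closure of {A, B, C}: B, C → F applies, adding F; C → D, F applies, adding D; A, D → E, F applies, adding E. So (A, B, C)⁺ = {A, B, C, D, E, F}.
This closure contains every attribute of T1, so T1 ∩ T2 → T1. The join is lossless.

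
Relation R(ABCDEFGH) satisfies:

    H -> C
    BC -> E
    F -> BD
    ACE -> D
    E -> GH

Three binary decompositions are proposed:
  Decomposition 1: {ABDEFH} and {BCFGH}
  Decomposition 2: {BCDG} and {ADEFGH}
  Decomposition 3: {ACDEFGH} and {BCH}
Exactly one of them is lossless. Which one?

Decomposition 1: common = {BFH}, closure = {BCDEFGH} → lossless.
Decomposition 2: common = {DG}, closure = {DG} → lossy.
Decomposition 3: common = {CH}, closure = {CH} → lossy.

Decomposition 1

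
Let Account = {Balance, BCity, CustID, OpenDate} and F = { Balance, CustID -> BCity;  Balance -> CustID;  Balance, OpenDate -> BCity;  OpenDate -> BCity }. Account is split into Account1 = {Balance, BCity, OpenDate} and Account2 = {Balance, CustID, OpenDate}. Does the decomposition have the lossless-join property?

Common attributes: Account1 ∩ Account2 = {Balance, OpenDate}.
Closure of {Balance, OpenDate}: Balance → CustID applies, adding CustID; Balance, OpenDate → BCity applies, adding BCity. So (Balance, OpenDate)⁺ = {Balance, BCity, CustID, OpenDate}.
This closure contains every attribute of Account1, so Account1 ∩ Account2 → Account1. The join is lossless.

Yes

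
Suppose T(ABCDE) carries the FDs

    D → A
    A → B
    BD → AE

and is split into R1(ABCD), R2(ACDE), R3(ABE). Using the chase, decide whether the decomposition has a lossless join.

Chase test. Columns are ABCDE; row i has aⱼ where attribute j ∈ Ri, else bᵢⱼ.
Initial tableau (one row per fragment):
  row 1: a1 a2 a3 a4 b15
  row 2: a1 b22 a3 a4 a5
  row 3: a1 a2 b33 b34 a5
Rows 1 and 2 agree on A; apply A→B and equate their B entries.
Rows 1 and 2 agree on BD; apply BD→AE and equate their AE entries.
Row 1 is now all distinguished symbols — the join is lossless.

Yes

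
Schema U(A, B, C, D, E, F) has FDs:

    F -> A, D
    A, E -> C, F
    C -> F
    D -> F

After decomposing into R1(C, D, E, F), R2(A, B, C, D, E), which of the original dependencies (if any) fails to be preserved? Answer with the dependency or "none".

none

F → A, D: restricted closure across fragments reaches A, D.
A, E → C, F: restricted closure across fragments reaches C, F.
C → F lies within R1.
D → F lies within R1.
Every dependency is enforceable on the fragments, so the decomposition is dependency-preserving.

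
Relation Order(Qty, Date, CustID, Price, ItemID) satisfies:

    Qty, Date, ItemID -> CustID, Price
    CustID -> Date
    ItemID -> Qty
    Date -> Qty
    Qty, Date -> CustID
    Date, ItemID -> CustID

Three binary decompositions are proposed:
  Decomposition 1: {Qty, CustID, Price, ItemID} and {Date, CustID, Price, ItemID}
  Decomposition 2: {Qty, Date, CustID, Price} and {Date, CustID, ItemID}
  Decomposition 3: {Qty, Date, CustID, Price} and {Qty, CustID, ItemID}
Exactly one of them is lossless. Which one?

Decomposition 1

Decomposition 1: common = {CustID, Price, ItemID}, closure = {Qty, Date, CustID, Price, ItemID} → lossless.
Decomposition 2: common = {Date, CustID}, closure = {Qty, Date, CustID} → lossy.
Decomposition 3: common = {Qty, CustID}, closure = {Qty, Date, CustID} → lossy.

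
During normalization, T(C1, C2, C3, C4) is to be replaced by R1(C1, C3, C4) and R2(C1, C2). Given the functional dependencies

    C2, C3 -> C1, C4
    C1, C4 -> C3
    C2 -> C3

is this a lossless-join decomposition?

No

Common attributes: R1 ∩ R2 = {C1}.
No dependency enlarges {C1}, so (C1)⁺ = {C1}.
The closure contains neither all of R1 = {C1, C3, C4} nor all of R2 = {C1, C2}, so the common attributes are not a superkey of either fragment. The join is lossy.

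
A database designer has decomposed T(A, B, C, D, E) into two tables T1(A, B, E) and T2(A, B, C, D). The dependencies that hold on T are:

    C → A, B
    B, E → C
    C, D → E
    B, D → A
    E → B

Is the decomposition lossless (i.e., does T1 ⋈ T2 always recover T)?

No

Common attributes: T1 ∩ T2 = {A, B}.
No dependency enlarges {A, B}, so (A, B)⁺ = {A, B}.
The closure contains neither all of T1 = {A, B, E} nor all of T2 = {A, B, C, D}, so the common attributes are not a superkey of either fragment. The join is lossy.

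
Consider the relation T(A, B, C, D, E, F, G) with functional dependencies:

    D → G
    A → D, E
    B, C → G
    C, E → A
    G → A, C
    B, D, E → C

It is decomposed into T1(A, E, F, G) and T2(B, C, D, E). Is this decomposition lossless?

No

Common attributes: T1 ∩ T2 = {E}.
No dependency enlarges {E}, so (E)⁺ = {E}.
The closure contains neither all of T1 = {A, E, F, G} nor all of T2 = {B, C, D, E}, so the common attributes are not a superkey of either fragment. The join is lossy.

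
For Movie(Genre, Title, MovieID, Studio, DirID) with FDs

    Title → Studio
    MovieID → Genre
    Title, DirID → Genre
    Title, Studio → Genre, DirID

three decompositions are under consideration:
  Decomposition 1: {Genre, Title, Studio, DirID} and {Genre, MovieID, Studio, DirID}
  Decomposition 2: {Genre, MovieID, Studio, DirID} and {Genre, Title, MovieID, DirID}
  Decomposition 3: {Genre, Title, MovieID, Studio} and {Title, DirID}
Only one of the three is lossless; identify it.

Decomposition 3

Decomposition 1: common = {Genre, Studio, DirID}, closure = {Genre, Studio, DirID} → lossy.
Decomposition 2: common = {Genre, MovieID, DirID}, closure = {Genre, MovieID, DirID} → lossy.
Decomposition 3: common = {Title}, closure = {Genre, Title, Studio, DirID} → lossless.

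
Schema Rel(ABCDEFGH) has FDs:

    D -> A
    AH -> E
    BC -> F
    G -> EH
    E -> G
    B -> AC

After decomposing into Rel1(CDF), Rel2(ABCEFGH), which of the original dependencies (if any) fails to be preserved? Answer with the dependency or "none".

D -> A

Check D → A: no single fragment contains all of {AD}, and the restricted closure of {D} across the fragments never reaches {A}.
AH → E is preserved.
BC → F is preserved.
G → EH is preserved.
E → G is preserved.
B → AC is preserved.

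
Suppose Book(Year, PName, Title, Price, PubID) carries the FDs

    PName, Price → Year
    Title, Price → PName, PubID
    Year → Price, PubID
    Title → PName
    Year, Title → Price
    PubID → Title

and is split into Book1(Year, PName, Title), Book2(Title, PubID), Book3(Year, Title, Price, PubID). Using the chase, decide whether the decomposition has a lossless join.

Chase test. Columns are Year, PName, Title, Price, PubID; row i has aⱼ where attribute j ∈ Booki, else bᵢⱼ.
Initial tableau (one row per fragment):
  row 1: a1 a2 a3 b14 b15
  row 2: b21 b22 a3 b24 a5
  row 3: a1 b32 a3 a4 a5
Rows 1 and 3 agree on Year; apply Year→Price, PubID and equate their Price, PubID entries.
Rows 1 and 2 agree on Title; apply Title→PName and equate their PName entries.
Rows 1 and 3 agree on Title; apply Title→PName and equate their PName entries.
Row 1 is now all distinguished symbols — the join is lossless.

Yes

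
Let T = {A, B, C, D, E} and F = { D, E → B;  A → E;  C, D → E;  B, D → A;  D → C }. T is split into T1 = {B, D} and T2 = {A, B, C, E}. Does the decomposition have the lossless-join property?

No

Common attributes: T1 ∩ T2 = {B}.
No dependency enlarges {B}, so (B)⁺ = {B}.
The closure contains neither all of T1 = {B, D} nor all of T2 = {A, B, C, E}, so the common attributes are not a superkey of either fragment. The join is lossy.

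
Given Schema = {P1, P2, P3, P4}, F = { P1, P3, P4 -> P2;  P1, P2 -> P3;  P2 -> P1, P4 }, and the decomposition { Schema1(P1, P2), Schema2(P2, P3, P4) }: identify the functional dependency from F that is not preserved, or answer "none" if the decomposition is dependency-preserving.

P1, P3, P4 -> P2

Check P1, P3, P4 → P2: no single fragment contains all of {P1, P2, P3, P4}, and the restricted closure of {P1, P3, P4} across the fragments never reaches {P2}.
P1, P2 → P3 is preserved.
P2 → P1, P4 is preserved.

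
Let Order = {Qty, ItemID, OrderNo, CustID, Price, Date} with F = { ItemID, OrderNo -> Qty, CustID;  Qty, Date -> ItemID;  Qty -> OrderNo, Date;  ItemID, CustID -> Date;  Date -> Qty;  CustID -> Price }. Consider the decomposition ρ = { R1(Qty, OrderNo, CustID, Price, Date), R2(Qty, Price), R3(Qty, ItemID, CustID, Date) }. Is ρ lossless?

Yes

Chase test. Columns are Qty, ItemID, OrderNo, CustID, Price, Date; row i has aⱼ where attribute j ∈ Ri, else bᵢⱼ.
Initial tableau (one row per fragment):
  row 1: a1 b12 a3 a4 a5 a6
  row 2: a1 b22 b23 b24 a5 b26
  row 3: a1 a2 b33 a4 b35 a6
Rows 1 and 3 agree on Qty, Date; apply Qty, Date→ItemID and equate their ItemID entries.
Rows 1 and 2 agree on Qty; apply Qty→OrderNo, Date and equate their OrderNo, Date entries.
Rows 1 and 3 agree on Qty; apply Qty→OrderNo, Date and equate their OrderNo, Date entries.
Rows 1 and 3 agree on CustID; apply CustID→Price and equate their Price entries.
Rows 1 and 2 agree on Qty, Date; apply Qty, Date→ItemID and equate their ItemID entries.
Rows 1 and 2 agree on ItemID, OrderNo; apply ItemID, OrderNo→Qty, CustID and equate their Qty, CustID entries.
Row 1 is now all distinguished symbols — the join is lossless.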